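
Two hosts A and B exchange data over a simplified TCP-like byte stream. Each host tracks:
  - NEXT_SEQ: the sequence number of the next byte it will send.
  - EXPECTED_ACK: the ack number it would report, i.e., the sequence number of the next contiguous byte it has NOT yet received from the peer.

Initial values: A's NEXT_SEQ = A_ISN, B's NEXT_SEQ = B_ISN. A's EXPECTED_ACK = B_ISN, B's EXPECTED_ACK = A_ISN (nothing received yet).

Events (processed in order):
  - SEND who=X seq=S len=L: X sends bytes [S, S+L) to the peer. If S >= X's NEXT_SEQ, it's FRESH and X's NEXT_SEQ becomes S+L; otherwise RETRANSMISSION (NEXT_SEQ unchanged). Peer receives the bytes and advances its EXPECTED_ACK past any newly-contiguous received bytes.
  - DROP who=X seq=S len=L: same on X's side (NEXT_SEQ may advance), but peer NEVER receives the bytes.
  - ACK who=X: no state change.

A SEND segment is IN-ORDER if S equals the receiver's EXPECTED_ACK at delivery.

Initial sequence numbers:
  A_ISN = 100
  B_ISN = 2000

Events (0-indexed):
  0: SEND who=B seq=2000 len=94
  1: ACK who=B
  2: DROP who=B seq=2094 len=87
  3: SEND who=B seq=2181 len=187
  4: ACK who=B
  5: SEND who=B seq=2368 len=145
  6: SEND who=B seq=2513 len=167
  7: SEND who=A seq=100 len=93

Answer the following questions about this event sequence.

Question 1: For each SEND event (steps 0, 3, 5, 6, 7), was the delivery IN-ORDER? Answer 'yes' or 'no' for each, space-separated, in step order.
Answer: yes no no no yes

Derivation:
Step 0: SEND seq=2000 -> in-order
Step 3: SEND seq=2181 -> out-of-order
Step 5: SEND seq=2368 -> out-of-order
Step 6: SEND seq=2513 -> out-of-order
Step 7: SEND seq=100 -> in-order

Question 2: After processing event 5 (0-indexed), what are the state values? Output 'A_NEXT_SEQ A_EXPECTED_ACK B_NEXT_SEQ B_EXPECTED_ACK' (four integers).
After event 0: A_seq=100 A_ack=2094 B_seq=2094 B_ack=100
After event 1: A_seq=100 A_ack=2094 B_seq=2094 B_ack=100
After event 2: A_seq=100 A_ack=2094 B_seq=2181 B_ack=100
After event 3: A_seq=100 A_ack=2094 B_seq=2368 B_ack=100
After event 4: A_seq=100 A_ack=2094 B_seq=2368 B_ack=100
After event 5: A_seq=100 A_ack=2094 B_seq=2513 B_ack=100

100 2094 2513 100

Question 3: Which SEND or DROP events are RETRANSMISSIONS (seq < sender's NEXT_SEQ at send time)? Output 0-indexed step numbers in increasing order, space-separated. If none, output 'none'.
Step 0: SEND seq=2000 -> fresh
Step 2: DROP seq=2094 -> fresh
Step 3: SEND seq=2181 -> fresh
Step 5: SEND seq=2368 -> fresh
Step 6: SEND seq=2513 -> fresh
Step 7: SEND seq=100 -> fresh

Answer: none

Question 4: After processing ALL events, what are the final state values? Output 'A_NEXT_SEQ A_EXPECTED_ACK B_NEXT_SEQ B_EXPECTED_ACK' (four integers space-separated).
After event 0: A_seq=100 A_ack=2094 B_seq=2094 B_ack=100
After event 1: A_seq=100 A_ack=2094 B_seq=2094 B_ack=100
After event 2: A_seq=100 A_ack=2094 B_seq=2181 B_ack=100
After event 3: A_seq=100 A_ack=2094 B_seq=2368 B_ack=100
After event 4: A_seq=100 A_ack=2094 B_seq=2368 B_ack=100
After event 5: A_seq=100 A_ack=2094 B_seq=2513 B_ack=100
After event 6: A_seq=100 A_ack=2094 B_seq=2680 B_ack=100
After event 7: A_seq=193 A_ack=2094 B_seq=2680 B_ack=193

Answer: 193 2094 2680 193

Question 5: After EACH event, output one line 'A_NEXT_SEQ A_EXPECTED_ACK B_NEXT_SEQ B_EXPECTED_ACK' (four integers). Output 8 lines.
100 2094 2094 100
100 2094 2094 100
100 2094 2181 100
100 2094 2368 100
100 2094 2368 100
100 2094 2513 100
100 2094 2680 100
193 2094 2680 193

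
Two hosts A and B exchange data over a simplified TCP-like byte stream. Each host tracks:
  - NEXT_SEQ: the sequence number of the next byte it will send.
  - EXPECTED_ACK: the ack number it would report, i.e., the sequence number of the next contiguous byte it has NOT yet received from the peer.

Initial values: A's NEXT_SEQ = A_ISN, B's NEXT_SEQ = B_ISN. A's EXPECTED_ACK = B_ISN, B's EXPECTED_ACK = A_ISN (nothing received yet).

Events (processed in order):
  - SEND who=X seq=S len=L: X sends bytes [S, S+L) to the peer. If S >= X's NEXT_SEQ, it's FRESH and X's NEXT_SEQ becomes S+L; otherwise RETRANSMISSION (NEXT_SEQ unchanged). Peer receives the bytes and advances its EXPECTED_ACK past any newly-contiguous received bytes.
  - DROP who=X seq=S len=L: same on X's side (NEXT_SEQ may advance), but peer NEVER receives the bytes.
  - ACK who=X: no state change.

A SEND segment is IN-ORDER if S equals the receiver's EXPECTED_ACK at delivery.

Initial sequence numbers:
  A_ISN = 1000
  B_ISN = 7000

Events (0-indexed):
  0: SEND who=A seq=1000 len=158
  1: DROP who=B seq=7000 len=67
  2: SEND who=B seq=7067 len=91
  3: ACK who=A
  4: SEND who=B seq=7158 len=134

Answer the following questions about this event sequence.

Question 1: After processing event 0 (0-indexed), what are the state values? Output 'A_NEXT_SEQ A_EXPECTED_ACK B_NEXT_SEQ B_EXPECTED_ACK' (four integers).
After event 0: A_seq=1158 A_ack=7000 B_seq=7000 B_ack=1158

1158 7000 7000 1158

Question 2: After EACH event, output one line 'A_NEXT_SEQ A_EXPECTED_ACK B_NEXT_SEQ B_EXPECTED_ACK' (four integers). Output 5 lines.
1158 7000 7000 1158
1158 7000 7067 1158
1158 7000 7158 1158
1158 7000 7158 1158
1158 7000 7292 1158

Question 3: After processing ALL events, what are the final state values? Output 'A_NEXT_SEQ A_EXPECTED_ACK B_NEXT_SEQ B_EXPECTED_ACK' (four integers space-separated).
After event 0: A_seq=1158 A_ack=7000 B_seq=7000 B_ack=1158
After event 1: A_seq=1158 A_ack=7000 B_seq=7067 B_ack=1158
After event 2: A_seq=1158 A_ack=7000 B_seq=7158 B_ack=1158
After event 3: A_seq=1158 A_ack=7000 B_seq=7158 B_ack=1158
After event 4: A_seq=1158 A_ack=7000 B_seq=7292 B_ack=1158

Answer: 1158 7000 7292 1158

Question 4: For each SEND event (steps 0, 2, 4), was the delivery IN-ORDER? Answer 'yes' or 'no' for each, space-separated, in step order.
Answer: yes no no

Derivation:
Step 0: SEND seq=1000 -> in-order
Step 2: SEND seq=7067 -> out-of-order
Step 4: SEND seq=7158 -> out-of-order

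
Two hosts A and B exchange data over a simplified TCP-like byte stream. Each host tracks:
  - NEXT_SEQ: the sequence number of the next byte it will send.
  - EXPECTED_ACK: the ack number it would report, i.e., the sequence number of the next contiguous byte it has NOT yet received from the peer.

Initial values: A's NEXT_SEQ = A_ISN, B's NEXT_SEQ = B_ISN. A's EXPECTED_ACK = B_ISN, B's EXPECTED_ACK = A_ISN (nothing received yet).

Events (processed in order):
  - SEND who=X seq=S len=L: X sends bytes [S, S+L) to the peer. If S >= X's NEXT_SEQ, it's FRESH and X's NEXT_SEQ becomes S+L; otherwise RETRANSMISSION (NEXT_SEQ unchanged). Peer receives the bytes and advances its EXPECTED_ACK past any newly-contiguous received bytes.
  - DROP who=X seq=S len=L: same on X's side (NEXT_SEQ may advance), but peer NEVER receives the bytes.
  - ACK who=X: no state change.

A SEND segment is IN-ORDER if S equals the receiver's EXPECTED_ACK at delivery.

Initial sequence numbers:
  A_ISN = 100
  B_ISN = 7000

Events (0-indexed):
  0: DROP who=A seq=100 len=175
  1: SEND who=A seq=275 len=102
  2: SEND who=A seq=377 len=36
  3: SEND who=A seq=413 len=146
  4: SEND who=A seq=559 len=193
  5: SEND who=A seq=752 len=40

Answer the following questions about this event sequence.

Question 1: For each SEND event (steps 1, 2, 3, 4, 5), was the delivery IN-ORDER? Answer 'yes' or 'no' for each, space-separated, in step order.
Answer: no no no no no

Derivation:
Step 1: SEND seq=275 -> out-of-order
Step 2: SEND seq=377 -> out-of-order
Step 3: SEND seq=413 -> out-of-order
Step 4: SEND seq=559 -> out-of-order
Step 5: SEND seq=752 -> out-of-order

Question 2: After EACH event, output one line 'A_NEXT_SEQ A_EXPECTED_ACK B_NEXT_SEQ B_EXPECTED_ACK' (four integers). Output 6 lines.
275 7000 7000 100
377 7000 7000 100
413 7000 7000 100
559 7000 7000 100
752 7000 7000 100
792 7000 7000 100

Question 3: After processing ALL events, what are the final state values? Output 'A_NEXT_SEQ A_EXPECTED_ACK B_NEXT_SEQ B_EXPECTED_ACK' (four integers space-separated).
After event 0: A_seq=275 A_ack=7000 B_seq=7000 B_ack=100
After event 1: A_seq=377 A_ack=7000 B_seq=7000 B_ack=100
After event 2: A_seq=413 A_ack=7000 B_seq=7000 B_ack=100
After event 3: A_seq=559 A_ack=7000 B_seq=7000 B_ack=100
After event 4: A_seq=752 A_ack=7000 B_seq=7000 B_ack=100
After event 5: A_seq=792 A_ack=7000 B_seq=7000 B_ack=100

Answer: 792 7000 7000 100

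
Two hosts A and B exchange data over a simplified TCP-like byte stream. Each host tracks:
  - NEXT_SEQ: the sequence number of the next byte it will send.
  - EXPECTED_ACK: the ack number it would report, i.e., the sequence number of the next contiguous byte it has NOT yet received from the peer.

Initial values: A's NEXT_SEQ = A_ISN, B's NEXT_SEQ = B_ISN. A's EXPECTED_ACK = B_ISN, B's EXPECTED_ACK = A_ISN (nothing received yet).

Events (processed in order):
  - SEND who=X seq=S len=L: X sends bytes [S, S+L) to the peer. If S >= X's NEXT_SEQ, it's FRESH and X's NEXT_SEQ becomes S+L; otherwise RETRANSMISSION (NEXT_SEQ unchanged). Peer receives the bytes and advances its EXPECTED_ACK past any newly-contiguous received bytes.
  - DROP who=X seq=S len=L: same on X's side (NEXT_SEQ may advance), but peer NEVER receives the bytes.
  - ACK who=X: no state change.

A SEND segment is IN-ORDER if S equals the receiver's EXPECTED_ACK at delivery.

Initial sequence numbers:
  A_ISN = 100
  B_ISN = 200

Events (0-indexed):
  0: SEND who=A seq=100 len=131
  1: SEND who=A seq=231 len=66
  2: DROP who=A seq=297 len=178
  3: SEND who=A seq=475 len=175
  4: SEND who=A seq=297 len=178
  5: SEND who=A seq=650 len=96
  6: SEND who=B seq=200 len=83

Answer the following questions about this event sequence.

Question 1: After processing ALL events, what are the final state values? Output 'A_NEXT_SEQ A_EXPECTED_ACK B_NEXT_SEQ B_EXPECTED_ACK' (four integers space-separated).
After event 0: A_seq=231 A_ack=200 B_seq=200 B_ack=231
After event 1: A_seq=297 A_ack=200 B_seq=200 B_ack=297
After event 2: A_seq=475 A_ack=200 B_seq=200 B_ack=297
After event 3: A_seq=650 A_ack=200 B_seq=200 B_ack=297
After event 4: A_seq=650 A_ack=200 B_seq=200 B_ack=650
After event 5: A_seq=746 A_ack=200 B_seq=200 B_ack=746
After event 6: A_seq=746 A_ack=283 B_seq=283 B_ack=746

Answer: 746 283 283 746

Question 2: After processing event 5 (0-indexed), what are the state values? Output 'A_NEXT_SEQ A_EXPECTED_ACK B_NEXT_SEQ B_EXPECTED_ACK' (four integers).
After event 0: A_seq=231 A_ack=200 B_seq=200 B_ack=231
After event 1: A_seq=297 A_ack=200 B_seq=200 B_ack=297
After event 2: A_seq=475 A_ack=200 B_seq=200 B_ack=297
After event 3: A_seq=650 A_ack=200 B_seq=200 B_ack=297
After event 4: A_seq=650 A_ack=200 B_seq=200 B_ack=650
After event 5: A_seq=746 A_ack=200 B_seq=200 B_ack=746

746 200 200 746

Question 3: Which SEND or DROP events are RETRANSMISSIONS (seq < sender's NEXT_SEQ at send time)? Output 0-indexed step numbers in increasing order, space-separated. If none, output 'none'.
Step 0: SEND seq=100 -> fresh
Step 1: SEND seq=231 -> fresh
Step 2: DROP seq=297 -> fresh
Step 3: SEND seq=475 -> fresh
Step 4: SEND seq=297 -> retransmit
Step 5: SEND seq=650 -> fresh
Step 6: SEND seq=200 -> fresh

Answer: 4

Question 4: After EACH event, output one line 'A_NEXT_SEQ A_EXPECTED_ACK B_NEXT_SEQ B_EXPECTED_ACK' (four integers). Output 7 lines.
231 200 200 231
297 200 200 297
475 200 200 297
650 200 200 297
650 200 200 650
746 200 200 746
746 283 283 746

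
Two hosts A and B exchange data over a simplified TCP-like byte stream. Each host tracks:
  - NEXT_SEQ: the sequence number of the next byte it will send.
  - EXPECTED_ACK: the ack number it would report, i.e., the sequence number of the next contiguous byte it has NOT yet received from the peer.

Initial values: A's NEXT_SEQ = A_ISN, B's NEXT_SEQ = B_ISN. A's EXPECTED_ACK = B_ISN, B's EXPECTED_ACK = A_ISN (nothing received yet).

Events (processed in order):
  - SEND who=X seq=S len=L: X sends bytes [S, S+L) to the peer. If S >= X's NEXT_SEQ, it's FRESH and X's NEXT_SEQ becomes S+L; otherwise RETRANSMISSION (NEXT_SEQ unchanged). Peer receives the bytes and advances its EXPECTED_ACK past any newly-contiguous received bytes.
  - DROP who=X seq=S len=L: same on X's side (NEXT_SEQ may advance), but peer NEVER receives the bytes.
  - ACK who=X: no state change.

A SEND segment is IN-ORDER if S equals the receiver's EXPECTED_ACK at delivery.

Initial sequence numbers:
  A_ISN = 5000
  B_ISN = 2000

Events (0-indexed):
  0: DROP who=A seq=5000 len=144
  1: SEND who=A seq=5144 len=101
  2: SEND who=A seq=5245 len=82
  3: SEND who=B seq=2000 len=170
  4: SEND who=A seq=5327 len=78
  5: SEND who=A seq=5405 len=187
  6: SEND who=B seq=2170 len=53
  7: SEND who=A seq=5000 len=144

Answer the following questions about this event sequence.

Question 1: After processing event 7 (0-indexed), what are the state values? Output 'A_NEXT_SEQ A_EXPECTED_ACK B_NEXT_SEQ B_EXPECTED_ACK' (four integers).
After event 0: A_seq=5144 A_ack=2000 B_seq=2000 B_ack=5000
After event 1: A_seq=5245 A_ack=2000 B_seq=2000 B_ack=5000
After event 2: A_seq=5327 A_ack=2000 B_seq=2000 B_ack=5000
After event 3: A_seq=5327 A_ack=2170 B_seq=2170 B_ack=5000
After event 4: A_seq=5405 A_ack=2170 B_seq=2170 B_ack=5000
After event 5: A_seq=5592 A_ack=2170 B_seq=2170 B_ack=5000
After event 6: A_seq=5592 A_ack=2223 B_seq=2223 B_ack=5000
After event 7: A_seq=5592 A_ack=2223 B_seq=2223 B_ack=5592

5592 2223 2223 5592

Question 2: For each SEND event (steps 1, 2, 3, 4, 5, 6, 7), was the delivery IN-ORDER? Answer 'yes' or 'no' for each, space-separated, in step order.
Answer: no no yes no no yes yes

Derivation:
Step 1: SEND seq=5144 -> out-of-order
Step 2: SEND seq=5245 -> out-of-order
Step 3: SEND seq=2000 -> in-order
Step 4: SEND seq=5327 -> out-of-order
Step 5: SEND seq=5405 -> out-of-order
Step 6: SEND seq=2170 -> in-order
Step 7: SEND seq=5000 -> in-order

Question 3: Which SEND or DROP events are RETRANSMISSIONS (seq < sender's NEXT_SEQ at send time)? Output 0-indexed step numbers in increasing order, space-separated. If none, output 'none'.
Answer: 7

Derivation:
Step 0: DROP seq=5000 -> fresh
Step 1: SEND seq=5144 -> fresh
Step 2: SEND seq=5245 -> fresh
Step 3: SEND seq=2000 -> fresh
Step 4: SEND seq=5327 -> fresh
Step 5: SEND seq=5405 -> fresh
Step 6: SEND seq=2170 -> fresh
Step 7: SEND seq=5000 -> retransmit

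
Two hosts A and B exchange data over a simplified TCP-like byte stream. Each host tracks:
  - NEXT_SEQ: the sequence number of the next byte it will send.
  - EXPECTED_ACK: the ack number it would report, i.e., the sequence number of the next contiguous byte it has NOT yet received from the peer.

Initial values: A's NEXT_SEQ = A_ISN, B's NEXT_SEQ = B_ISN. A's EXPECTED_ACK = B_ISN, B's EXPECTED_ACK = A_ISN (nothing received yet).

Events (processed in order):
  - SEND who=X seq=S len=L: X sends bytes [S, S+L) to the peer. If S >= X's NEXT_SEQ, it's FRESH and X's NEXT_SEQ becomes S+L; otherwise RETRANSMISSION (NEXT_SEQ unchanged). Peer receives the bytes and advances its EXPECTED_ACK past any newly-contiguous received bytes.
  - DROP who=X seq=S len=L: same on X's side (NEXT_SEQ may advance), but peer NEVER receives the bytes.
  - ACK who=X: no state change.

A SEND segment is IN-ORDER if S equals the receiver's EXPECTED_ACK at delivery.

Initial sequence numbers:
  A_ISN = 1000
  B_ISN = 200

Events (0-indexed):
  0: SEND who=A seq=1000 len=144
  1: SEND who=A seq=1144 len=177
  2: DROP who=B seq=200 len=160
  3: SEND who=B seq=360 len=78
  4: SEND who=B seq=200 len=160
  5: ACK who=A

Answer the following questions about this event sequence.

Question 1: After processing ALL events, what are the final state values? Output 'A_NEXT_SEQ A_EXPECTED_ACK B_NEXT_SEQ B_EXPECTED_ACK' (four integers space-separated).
Answer: 1321 438 438 1321

Derivation:
After event 0: A_seq=1144 A_ack=200 B_seq=200 B_ack=1144
After event 1: A_seq=1321 A_ack=200 B_seq=200 B_ack=1321
After event 2: A_seq=1321 A_ack=200 B_seq=360 B_ack=1321
After event 3: A_seq=1321 A_ack=200 B_seq=438 B_ack=1321
After event 4: A_seq=1321 A_ack=438 B_seq=438 B_ack=1321
After event 5: A_seq=1321 A_ack=438 B_seq=438 B_ack=1321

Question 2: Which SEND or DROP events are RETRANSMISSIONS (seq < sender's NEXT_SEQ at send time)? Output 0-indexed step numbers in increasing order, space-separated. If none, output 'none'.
Answer: 4

Derivation:
Step 0: SEND seq=1000 -> fresh
Step 1: SEND seq=1144 -> fresh
Step 2: DROP seq=200 -> fresh
Step 3: SEND seq=360 -> fresh
Step 4: SEND seq=200 -> retransmit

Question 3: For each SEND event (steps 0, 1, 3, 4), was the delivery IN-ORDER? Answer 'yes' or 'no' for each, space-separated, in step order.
Answer: yes yes no yes

Derivation:
Step 0: SEND seq=1000 -> in-order
Step 1: SEND seq=1144 -> in-order
Step 3: SEND seq=360 -> out-of-order
Step 4: SEND seq=200 -> in-order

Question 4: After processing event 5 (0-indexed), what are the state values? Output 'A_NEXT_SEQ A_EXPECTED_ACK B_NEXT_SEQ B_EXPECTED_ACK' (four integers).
After event 0: A_seq=1144 A_ack=200 B_seq=200 B_ack=1144
After event 1: A_seq=1321 A_ack=200 B_seq=200 B_ack=1321
After event 2: A_seq=1321 A_ack=200 B_seq=360 B_ack=1321
After event 3: A_seq=1321 A_ack=200 B_seq=438 B_ack=1321
After event 4: A_seq=1321 A_ack=438 B_seq=438 B_ack=1321
After event 5: A_seq=1321 A_ack=438 B_seq=438 B_ack=1321

1321 438 438 1321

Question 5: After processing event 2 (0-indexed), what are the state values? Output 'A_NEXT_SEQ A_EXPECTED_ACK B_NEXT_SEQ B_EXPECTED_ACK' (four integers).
After event 0: A_seq=1144 A_ack=200 B_seq=200 B_ack=1144
After event 1: A_seq=1321 A_ack=200 B_seq=200 B_ack=1321
After event 2: A_seq=1321 A_ack=200 B_seq=360 B_ack=1321

1321 200 360 1321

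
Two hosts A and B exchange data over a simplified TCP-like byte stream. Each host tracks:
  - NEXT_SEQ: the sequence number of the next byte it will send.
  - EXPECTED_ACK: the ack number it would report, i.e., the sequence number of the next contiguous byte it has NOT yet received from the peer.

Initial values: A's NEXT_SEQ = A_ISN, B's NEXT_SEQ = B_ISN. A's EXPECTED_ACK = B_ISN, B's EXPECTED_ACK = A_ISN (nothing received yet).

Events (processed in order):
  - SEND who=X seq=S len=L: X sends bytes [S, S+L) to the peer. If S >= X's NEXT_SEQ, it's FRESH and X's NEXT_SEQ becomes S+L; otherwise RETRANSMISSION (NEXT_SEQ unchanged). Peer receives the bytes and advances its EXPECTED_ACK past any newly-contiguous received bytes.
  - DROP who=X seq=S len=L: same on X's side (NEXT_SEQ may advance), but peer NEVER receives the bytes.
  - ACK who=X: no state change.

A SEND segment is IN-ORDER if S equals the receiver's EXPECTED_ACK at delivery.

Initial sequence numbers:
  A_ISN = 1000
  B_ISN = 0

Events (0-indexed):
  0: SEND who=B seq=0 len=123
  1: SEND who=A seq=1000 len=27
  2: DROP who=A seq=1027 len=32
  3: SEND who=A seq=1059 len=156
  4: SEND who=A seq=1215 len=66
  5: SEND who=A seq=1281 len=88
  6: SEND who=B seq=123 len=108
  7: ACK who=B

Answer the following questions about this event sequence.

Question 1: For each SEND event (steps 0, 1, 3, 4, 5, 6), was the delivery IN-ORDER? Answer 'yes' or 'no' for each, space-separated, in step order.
Step 0: SEND seq=0 -> in-order
Step 1: SEND seq=1000 -> in-order
Step 3: SEND seq=1059 -> out-of-order
Step 4: SEND seq=1215 -> out-of-order
Step 5: SEND seq=1281 -> out-of-order
Step 6: SEND seq=123 -> in-order

Answer: yes yes no no no yes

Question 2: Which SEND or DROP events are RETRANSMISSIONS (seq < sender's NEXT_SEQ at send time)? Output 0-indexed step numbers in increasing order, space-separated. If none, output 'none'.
Step 0: SEND seq=0 -> fresh
Step 1: SEND seq=1000 -> fresh
Step 2: DROP seq=1027 -> fresh
Step 3: SEND seq=1059 -> fresh
Step 4: SEND seq=1215 -> fresh
Step 5: SEND seq=1281 -> fresh
Step 6: SEND seq=123 -> fresh

Answer: none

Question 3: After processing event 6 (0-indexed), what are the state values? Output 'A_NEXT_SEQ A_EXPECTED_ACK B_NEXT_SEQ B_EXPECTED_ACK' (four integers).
After event 0: A_seq=1000 A_ack=123 B_seq=123 B_ack=1000
After event 1: A_seq=1027 A_ack=123 B_seq=123 B_ack=1027
After event 2: A_seq=1059 A_ack=123 B_seq=123 B_ack=1027
After event 3: A_seq=1215 A_ack=123 B_seq=123 B_ack=1027
After event 4: A_seq=1281 A_ack=123 B_seq=123 B_ack=1027
After event 5: A_seq=1369 A_ack=123 B_seq=123 B_ack=1027
After event 6: A_seq=1369 A_ack=231 B_seq=231 B_ack=1027

1369 231 231 1027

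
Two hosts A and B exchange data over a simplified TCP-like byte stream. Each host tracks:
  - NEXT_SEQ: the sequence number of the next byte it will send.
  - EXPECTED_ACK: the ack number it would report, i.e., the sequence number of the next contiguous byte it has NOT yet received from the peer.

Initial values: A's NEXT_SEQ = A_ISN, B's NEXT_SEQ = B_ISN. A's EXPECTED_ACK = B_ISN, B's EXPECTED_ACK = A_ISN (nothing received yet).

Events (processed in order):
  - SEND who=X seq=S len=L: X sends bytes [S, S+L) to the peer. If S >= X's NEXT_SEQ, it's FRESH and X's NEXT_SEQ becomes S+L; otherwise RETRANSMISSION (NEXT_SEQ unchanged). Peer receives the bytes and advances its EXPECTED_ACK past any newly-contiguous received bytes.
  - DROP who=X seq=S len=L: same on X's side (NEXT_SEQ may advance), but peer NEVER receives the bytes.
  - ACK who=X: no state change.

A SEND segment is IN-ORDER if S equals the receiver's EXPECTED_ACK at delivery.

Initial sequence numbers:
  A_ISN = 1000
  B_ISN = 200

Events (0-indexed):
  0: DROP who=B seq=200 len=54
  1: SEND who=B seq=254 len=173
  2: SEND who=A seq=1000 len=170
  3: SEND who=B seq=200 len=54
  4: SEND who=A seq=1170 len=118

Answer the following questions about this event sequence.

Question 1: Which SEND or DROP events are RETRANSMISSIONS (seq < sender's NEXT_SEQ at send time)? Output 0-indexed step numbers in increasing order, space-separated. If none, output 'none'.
Step 0: DROP seq=200 -> fresh
Step 1: SEND seq=254 -> fresh
Step 2: SEND seq=1000 -> fresh
Step 3: SEND seq=200 -> retransmit
Step 4: SEND seq=1170 -> fresh

Answer: 3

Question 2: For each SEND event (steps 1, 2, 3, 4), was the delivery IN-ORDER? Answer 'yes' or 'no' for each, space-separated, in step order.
Answer: no yes yes yes

Derivation:
Step 1: SEND seq=254 -> out-of-order
Step 2: SEND seq=1000 -> in-order
Step 3: SEND seq=200 -> in-order
Step 4: SEND seq=1170 -> in-order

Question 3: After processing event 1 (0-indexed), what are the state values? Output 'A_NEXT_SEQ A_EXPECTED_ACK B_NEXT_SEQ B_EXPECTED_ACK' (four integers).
After event 0: A_seq=1000 A_ack=200 B_seq=254 B_ack=1000
After event 1: A_seq=1000 A_ack=200 B_seq=427 B_ack=1000

1000 200 427 1000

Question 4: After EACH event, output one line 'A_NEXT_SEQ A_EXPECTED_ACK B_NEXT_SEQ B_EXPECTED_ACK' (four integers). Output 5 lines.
1000 200 254 1000
1000 200 427 1000
1170 200 427 1170
1170 427 427 1170
1288 427 427 1288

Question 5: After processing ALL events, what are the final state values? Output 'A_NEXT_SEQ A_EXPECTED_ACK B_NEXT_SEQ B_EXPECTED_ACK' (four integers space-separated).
Answer: 1288 427 427 1288

Derivation:
After event 0: A_seq=1000 A_ack=200 B_seq=254 B_ack=1000
After event 1: A_seq=1000 A_ack=200 B_seq=427 B_ack=1000
After event 2: A_seq=1170 A_ack=200 B_seq=427 B_ack=1170
After event 3: A_seq=1170 A_ack=427 B_seq=427 B_ack=1170
After event 4: A_seq=1288 A_ack=427 B_seq=427 B_ack=1288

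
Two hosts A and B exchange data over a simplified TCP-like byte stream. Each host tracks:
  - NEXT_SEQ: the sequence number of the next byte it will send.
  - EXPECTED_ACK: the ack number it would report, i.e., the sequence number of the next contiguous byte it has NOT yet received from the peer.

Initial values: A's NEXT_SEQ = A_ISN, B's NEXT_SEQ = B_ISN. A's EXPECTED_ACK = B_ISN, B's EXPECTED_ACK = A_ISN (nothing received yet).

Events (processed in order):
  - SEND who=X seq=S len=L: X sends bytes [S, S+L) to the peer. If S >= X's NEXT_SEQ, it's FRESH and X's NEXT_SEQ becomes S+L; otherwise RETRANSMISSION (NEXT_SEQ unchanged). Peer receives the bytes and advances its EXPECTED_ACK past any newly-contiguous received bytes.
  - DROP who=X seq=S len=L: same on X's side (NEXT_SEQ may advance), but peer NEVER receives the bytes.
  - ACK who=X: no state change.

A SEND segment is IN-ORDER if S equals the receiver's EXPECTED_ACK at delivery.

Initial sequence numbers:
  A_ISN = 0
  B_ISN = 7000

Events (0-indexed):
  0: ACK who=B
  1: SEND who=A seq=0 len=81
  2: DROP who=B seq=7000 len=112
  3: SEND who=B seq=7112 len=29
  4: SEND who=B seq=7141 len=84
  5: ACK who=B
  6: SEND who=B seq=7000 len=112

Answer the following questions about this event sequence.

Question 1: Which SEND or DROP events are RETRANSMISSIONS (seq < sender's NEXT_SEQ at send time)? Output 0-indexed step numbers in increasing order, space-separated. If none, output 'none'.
Answer: 6

Derivation:
Step 1: SEND seq=0 -> fresh
Step 2: DROP seq=7000 -> fresh
Step 3: SEND seq=7112 -> fresh
Step 4: SEND seq=7141 -> fresh
Step 6: SEND seq=7000 -> retransmit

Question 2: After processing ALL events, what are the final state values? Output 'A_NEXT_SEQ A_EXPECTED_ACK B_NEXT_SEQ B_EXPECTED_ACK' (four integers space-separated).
Answer: 81 7225 7225 81

Derivation:
After event 0: A_seq=0 A_ack=7000 B_seq=7000 B_ack=0
After event 1: A_seq=81 A_ack=7000 B_seq=7000 B_ack=81
After event 2: A_seq=81 A_ack=7000 B_seq=7112 B_ack=81
After event 3: A_seq=81 A_ack=7000 B_seq=7141 B_ack=81
After event 4: A_seq=81 A_ack=7000 B_seq=7225 B_ack=81
After event 5: A_seq=81 A_ack=7000 B_seq=7225 B_ack=81
After event 6: A_seq=81 A_ack=7225 B_seq=7225 B_ack=81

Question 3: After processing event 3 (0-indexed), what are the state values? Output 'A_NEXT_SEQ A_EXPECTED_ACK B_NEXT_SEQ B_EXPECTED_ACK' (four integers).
After event 0: A_seq=0 A_ack=7000 B_seq=7000 B_ack=0
After event 1: A_seq=81 A_ack=7000 B_seq=7000 B_ack=81
After event 2: A_seq=81 A_ack=7000 B_seq=7112 B_ack=81
After event 3: A_seq=81 A_ack=7000 B_seq=7141 B_ack=81

81 7000 7141 81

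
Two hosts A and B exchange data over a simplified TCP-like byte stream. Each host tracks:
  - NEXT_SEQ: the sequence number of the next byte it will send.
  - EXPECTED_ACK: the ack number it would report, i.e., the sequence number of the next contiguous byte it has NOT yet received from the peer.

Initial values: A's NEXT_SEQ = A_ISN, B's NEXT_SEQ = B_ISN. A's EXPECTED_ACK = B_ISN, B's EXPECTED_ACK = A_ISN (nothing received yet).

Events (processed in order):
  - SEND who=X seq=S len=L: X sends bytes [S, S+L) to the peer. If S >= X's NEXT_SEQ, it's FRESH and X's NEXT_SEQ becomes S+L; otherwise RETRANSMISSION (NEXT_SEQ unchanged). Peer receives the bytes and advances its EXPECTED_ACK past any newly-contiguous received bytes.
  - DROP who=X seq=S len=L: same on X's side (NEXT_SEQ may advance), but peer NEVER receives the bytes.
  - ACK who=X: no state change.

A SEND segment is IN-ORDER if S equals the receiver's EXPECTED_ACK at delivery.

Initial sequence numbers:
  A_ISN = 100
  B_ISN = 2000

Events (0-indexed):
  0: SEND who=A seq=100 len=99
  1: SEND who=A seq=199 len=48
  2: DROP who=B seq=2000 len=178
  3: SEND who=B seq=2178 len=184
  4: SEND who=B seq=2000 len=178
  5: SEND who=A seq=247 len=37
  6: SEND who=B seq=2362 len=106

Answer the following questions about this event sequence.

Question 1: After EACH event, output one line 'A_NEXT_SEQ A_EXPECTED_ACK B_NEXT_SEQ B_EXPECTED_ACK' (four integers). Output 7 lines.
199 2000 2000 199
247 2000 2000 247
247 2000 2178 247
247 2000 2362 247
247 2362 2362 247
284 2362 2362 284
284 2468 2468 284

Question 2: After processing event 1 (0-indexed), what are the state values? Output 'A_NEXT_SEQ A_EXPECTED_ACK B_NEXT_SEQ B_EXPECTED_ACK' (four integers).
After event 0: A_seq=199 A_ack=2000 B_seq=2000 B_ack=199
After event 1: A_seq=247 A_ack=2000 B_seq=2000 B_ack=247

247 2000 2000 247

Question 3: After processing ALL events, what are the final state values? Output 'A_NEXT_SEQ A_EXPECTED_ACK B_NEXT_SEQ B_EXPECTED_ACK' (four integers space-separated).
After event 0: A_seq=199 A_ack=2000 B_seq=2000 B_ack=199
After event 1: A_seq=247 A_ack=2000 B_seq=2000 B_ack=247
After event 2: A_seq=247 A_ack=2000 B_seq=2178 B_ack=247
After event 3: A_seq=247 A_ack=2000 B_seq=2362 B_ack=247
After event 4: A_seq=247 A_ack=2362 B_seq=2362 B_ack=247
After event 5: A_seq=284 A_ack=2362 B_seq=2362 B_ack=284
After event 6: A_seq=284 A_ack=2468 B_seq=2468 B_ack=284

Answer: 284 2468 2468 284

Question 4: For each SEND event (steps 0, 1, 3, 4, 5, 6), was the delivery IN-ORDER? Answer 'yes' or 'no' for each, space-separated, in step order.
Step 0: SEND seq=100 -> in-order
Step 1: SEND seq=199 -> in-order
Step 3: SEND seq=2178 -> out-of-order
Step 4: SEND seq=2000 -> in-order
Step 5: SEND seq=247 -> in-order
Step 6: SEND seq=2362 -> in-order

Answer: yes yes no yes yes yes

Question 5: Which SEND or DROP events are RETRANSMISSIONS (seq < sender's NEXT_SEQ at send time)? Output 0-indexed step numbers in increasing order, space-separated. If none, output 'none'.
Step 0: SEND seq=100 -> fresh
Step 1: SEND seq=199 -> fresh
Step 2: DROP seq=2000 -> fresh
Step 3: SEND seq=2178 -> fresh
Step 4: SEND seq=2000 -> retransmit
Step 5: SEND seq=247 -> fresh
Step 6: SEND seq=2362 -> fresh

Answer: 4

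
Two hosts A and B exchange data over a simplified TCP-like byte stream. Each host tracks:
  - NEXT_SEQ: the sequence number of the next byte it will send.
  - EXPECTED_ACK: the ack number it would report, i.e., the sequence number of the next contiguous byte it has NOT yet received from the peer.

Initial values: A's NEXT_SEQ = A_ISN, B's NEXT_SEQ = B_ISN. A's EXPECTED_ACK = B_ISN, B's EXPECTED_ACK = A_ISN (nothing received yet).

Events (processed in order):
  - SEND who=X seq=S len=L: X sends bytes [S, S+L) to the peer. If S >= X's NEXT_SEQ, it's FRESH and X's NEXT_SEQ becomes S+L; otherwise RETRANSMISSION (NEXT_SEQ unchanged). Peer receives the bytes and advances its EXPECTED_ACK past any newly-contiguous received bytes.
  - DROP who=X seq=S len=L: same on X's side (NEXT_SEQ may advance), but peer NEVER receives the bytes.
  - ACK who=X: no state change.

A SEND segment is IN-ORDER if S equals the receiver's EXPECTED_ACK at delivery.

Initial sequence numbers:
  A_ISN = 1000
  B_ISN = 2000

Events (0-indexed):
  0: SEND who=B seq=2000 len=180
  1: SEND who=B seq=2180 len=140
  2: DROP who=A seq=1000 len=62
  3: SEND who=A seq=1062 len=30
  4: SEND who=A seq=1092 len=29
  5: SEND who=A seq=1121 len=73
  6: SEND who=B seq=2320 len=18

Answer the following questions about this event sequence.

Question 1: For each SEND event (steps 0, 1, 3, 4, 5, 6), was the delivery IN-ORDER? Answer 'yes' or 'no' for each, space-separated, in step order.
Answer: yes yes no no no yes

Derivation:
Step 0: SEND seq=2000 -> in-order
Step 1: SEND seq=2180 -> in-order
Step 3: SEND seq=1062 -> out-of-order
Step 4: SEND seq=1092 -> out-of-order
Step 5: SEND seq=1121 -> out-of-order
Step 6: SEND seq=2320 -> in-order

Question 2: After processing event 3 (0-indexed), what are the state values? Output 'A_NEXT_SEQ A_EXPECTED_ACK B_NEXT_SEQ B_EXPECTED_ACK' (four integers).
After event 0: A_seq=1000 A_ack=2180 B_seq=2180 B_ack=1000
After event 1: A_seq=1000 A_ack=2320 B_seq=2320 B_ack=1000
After event 2: A_seq=1062 A_ack=2320 B_seq=2320 B_ack=1000
After event 3: A_seq=1092 A_ack=2320 B_seq=2320 B_ack=1000

1092 2320 2320 1000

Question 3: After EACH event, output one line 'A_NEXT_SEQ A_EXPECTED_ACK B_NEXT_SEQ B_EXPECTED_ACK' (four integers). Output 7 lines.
1000 2180 2180 1000
1000 2320 2320 1000
1062 2320 2320 1000
1092 2320 2320 1000
1121 2320 2320 1000
1194 2320 2320 1000
1194 2338 2338 1000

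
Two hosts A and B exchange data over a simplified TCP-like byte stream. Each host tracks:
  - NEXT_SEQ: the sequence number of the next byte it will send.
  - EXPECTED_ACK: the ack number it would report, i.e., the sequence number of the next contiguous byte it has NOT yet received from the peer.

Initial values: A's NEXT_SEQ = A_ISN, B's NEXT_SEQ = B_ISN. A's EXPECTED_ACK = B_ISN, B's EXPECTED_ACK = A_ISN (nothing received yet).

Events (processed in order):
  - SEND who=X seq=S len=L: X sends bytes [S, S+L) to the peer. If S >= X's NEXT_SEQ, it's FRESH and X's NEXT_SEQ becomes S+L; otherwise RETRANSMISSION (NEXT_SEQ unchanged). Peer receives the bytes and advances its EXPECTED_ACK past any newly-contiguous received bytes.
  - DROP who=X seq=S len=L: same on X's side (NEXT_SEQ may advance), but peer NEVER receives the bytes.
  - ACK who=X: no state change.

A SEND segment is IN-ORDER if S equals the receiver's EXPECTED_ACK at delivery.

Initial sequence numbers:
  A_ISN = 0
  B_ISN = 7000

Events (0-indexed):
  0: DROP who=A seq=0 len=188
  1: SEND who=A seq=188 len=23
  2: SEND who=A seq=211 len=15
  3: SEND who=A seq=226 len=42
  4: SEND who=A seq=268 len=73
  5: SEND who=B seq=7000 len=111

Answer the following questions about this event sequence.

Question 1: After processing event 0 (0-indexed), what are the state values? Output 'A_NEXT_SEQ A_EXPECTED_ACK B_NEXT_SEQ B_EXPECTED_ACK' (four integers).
After event 0: A_seq=188 A_ack=7000 B_seq=7000 B_ack=0

188 7000 7000 0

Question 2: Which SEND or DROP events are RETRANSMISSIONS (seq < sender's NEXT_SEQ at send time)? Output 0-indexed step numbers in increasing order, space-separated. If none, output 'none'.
Answer: none

Derivation:
Step 0: DROP seq=0 -> fresh
Step 1: SEND seq=188 -> fresh
Step 2: SEND seq=211 -> fresh
Step 3: SEND seq=226 -> fresh
Step 4: SEND seq=268 -> fresh
Step 5: SEND seq=7000 -> fresh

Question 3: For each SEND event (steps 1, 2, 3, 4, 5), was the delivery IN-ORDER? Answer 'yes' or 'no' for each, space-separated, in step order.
Step 1: SEND seq=188 -> out-of-order
Step 2: SEND seq=211 -> out-of-order
Step 3: SEND seq=226 -> out-of-order
Step 4: SEND seq=268 -> out-of-order
Step 5: SEND seq=7000 -> in-order

Answer: no no no no yes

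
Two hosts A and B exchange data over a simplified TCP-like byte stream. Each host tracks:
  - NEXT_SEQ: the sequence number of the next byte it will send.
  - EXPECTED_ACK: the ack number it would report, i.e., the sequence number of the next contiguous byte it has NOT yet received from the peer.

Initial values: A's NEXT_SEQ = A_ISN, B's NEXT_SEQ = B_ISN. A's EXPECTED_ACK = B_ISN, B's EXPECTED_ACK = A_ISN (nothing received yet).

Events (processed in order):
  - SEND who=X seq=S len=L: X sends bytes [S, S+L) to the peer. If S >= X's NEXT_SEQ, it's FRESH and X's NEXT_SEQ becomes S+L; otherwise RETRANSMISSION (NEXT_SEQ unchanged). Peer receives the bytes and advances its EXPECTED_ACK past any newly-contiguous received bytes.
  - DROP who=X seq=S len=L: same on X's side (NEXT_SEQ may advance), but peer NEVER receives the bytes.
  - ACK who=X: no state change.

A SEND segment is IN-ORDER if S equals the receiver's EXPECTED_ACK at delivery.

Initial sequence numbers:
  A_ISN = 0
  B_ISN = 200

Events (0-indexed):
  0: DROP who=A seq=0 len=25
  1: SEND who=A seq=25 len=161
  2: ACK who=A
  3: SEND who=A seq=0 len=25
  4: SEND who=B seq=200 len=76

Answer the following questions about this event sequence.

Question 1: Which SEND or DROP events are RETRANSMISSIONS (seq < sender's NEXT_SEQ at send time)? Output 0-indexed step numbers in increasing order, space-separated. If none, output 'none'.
Step 0: DROP seq=0 -> fresh
Step 1: SEND seq=25 -> fresh
Step 3: SEND seq=0 -> retransmit
Step 4: SEND seq=200 -> fresh

Answer: 3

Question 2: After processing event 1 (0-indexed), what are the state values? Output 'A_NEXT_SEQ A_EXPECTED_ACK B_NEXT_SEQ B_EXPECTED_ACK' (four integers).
After event 0: A_seq=25 A_ack=200 B_seq=200 B_ack=0
After event 1: A_seq=186 A_ack=200 B_seq=200 B_ack=0

186 200 200 0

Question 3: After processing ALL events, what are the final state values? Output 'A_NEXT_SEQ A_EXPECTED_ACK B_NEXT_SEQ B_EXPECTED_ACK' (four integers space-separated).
Answer: 186 276 276 186

Derivation:
After event 0: A_seq=25 A_ack=200 B_seq=200 B_ack=0
After event 1: A_seq=186 A_ack=200 B_seq=200 B_ack=0
After event 2: A_seq=186 A_ack=200 B_seq=200 B_ack=0
After event 3: A_seq=186 A_ack=200 B_seq=200 B_ack=186
After event 4: A_seq=186 A_ack=276 B_seq=276 B_ack=186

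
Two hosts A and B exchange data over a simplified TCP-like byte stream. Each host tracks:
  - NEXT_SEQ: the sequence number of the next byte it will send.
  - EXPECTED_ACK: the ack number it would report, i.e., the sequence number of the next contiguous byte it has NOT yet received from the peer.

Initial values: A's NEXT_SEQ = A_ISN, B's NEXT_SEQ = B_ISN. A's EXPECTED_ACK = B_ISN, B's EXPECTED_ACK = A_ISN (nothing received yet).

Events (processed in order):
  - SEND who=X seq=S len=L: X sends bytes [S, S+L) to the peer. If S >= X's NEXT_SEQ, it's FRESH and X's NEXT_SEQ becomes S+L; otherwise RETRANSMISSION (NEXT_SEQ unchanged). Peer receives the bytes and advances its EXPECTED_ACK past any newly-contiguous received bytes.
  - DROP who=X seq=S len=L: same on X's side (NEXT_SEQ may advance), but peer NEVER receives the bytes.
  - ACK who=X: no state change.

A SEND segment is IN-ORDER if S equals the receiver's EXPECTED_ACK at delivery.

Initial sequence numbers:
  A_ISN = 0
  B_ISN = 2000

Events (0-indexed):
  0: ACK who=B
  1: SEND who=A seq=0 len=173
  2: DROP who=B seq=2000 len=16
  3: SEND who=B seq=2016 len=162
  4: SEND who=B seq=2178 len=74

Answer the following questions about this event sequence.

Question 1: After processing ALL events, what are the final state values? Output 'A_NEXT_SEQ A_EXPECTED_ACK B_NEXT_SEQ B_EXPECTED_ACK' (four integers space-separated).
Answer: 173 2000 2252 173

Derivation:
After event 0: A_seq=0 A_ack=2000 B_seq=2000 B_ack=0
After event 1: A_seq=173 A_ack=2000 B_seq=2000 B_ack=173
After event 2: A_seq=173 A_ack=2000 B_seq=2016 B_ack=173
After event 3: A_seq=173 A_ack=2000 B_seq=2178 B_ack=173
After event 4: A_seq=173 A_ack=2000 B_seq=2252 B_ack=173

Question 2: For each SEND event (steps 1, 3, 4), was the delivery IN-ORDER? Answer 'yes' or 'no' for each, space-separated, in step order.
Answer: yes no no

Derivation:
Step 1: SEND seq=0 -> in-order
Step 3: SEND seq=2016 -> out-of-order
Step 4: SEND seq=2178 -> out-of-order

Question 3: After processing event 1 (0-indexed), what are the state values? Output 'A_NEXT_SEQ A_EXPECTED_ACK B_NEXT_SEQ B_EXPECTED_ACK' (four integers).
After event 0: A_seq=0 A_ack=2000 B_seq=2000 B_ack=0
After event 1: A_seq=173 A_ack=2000 B_seq=2000 B_ack=173

173 2000 2000 173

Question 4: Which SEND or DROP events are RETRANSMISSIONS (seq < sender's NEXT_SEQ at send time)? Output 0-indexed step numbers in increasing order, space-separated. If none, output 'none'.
Step 1: SEND seq=0 -> fresh
Step 2: DROP seq=2000 -> fresh
Step 3: SEND seq=2016 -> fresh
Step 4: SEND seq=2178 -> fresh

Answer: none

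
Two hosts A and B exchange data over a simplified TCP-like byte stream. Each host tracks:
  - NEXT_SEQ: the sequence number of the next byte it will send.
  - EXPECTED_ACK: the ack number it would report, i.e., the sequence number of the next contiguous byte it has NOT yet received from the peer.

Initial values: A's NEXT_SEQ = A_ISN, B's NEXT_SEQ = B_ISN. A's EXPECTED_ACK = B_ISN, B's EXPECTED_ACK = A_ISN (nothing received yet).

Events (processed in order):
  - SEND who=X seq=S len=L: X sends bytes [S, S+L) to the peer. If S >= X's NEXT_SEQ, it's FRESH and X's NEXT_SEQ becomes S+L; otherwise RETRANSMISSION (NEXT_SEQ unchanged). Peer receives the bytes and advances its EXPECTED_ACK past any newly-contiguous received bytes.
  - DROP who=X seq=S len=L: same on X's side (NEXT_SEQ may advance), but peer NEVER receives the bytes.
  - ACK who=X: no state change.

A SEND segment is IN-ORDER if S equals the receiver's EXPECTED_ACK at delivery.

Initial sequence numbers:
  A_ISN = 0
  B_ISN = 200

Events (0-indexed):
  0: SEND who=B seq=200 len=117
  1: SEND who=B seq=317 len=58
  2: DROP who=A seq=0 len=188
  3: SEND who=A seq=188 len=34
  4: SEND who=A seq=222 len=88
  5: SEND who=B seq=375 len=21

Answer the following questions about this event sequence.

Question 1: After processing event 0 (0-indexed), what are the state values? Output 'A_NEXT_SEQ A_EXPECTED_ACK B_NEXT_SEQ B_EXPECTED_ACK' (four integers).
After event 0: A_seq=0 A_ack=317 B_seq=317 B_ack=0

0 317 317 0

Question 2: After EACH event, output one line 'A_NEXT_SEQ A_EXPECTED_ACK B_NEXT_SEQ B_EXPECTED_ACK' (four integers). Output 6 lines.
0 317 317 0
0 375 375 0
188 375 375 0
222 375 375 0
310 375 375 0
310 396 396 0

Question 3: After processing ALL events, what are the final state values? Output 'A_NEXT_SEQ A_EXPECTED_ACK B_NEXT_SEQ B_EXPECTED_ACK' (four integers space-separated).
Answer: 310 396 396 0

Derivation:
After event 0: A_seq=0 A_ack=317 B_seq=317 B_ack=0
After event 1: A_seq=0 A_ack=375 B_seq=375 B_ack=0
After event 2: A_seq=188 A_ack=375 B_seq=375 B_ack=0
After event 3: A_seq=222 A_ack=375 B_seq=375 B_ack=0
After event 4: A_seq=310 A_ack=375 B_seq=375 B_ack=0
After event 5: A_seq=310 A_ack=396 B_seq=396 B_ack=0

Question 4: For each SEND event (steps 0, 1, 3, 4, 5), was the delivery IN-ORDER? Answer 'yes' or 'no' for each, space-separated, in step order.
Step 0: SEND seq=200 -> in-order
Step 1: SEND seq=317 -> in-order
Step 3: SEND seq=188 -> out-of-order
Step 4: SEND seq=222 -> out-of-order
Step 5: SEND seq=375 -> in-order

Answer: yes yes no no yes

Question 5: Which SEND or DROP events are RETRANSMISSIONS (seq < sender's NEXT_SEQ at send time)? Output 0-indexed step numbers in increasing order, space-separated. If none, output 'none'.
Step 0: SEND seq=200 -> fresh
Step 1: SEND seq=317 -> fresh
Step 2: DROP seq=0 -> fresh
Step 3: SEND seq=188 -> fresh
Step 4: SEND seq=222 -> fresh
Step 5: SEND seq=375 -> fresh

Answer: none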